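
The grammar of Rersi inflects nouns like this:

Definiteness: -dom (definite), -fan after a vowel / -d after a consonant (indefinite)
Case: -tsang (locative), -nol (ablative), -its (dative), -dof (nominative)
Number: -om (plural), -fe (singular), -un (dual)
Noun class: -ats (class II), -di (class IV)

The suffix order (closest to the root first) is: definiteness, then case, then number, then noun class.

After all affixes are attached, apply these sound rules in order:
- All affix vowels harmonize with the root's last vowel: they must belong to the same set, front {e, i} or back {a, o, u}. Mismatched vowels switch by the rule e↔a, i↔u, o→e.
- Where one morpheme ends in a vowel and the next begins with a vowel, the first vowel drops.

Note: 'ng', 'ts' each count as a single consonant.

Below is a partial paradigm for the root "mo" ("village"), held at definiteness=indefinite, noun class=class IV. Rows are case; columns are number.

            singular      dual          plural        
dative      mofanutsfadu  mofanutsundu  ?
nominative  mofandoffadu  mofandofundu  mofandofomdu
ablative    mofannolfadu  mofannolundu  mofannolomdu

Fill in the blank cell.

mofanutsomdu

Attach definiteness indefinite -fan (after vowel 'o') → mofan.
Attach case dative -its → mofanits.
Attach number plural -om → mofanitsom.
Attach noun class class IV -di → mofanitsomdi.
Apply vowel harmony: mofanitsomdi → mofanutsomdu.
Vowel deletion: no change.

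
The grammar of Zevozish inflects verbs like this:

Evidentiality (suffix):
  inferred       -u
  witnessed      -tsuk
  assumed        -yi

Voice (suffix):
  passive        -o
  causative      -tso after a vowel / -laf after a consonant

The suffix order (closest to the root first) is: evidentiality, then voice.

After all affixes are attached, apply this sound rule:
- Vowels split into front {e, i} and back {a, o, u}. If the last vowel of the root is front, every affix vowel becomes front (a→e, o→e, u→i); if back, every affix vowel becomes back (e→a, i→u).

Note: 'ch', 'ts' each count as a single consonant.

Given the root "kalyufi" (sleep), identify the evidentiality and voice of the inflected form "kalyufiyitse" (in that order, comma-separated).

assumed, causative

Segment: kalyufi-yi-tso.
evidentiality: -yi → assumed.
voice: -tso/laf → causative.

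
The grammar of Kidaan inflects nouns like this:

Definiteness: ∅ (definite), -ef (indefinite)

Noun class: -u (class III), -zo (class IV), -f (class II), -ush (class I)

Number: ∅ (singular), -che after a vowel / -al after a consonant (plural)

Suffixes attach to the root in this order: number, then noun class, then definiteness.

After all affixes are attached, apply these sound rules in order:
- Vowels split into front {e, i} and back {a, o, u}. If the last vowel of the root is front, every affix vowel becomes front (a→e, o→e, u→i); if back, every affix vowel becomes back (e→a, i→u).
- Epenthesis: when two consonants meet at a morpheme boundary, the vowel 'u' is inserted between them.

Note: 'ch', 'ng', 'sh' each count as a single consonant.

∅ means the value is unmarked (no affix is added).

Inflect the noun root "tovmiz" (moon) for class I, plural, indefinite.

Attach number plural -al (after consonant 'z') → tovmizal.
Attach noun class class I -ush → tovmizalush.
Attach definiteness indefinite -ef → tovmizalushef.
Apply vowel harmony: tovmizalushef → tovmizelishef.
Epenthesis: no change.

tovmizelishef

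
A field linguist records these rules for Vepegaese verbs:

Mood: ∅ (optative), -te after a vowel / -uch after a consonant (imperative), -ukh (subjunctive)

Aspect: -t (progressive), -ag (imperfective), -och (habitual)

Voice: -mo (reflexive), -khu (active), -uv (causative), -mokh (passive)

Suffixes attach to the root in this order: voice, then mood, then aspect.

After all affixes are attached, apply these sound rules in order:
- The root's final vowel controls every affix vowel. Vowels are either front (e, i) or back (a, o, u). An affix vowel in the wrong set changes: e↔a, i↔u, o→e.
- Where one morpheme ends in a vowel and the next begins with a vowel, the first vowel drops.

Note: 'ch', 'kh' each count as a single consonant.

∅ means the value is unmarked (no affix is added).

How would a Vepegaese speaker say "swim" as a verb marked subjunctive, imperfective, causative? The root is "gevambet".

Attach voice causative -uv → gevambetuv.
Attach mood subjunctive -ukh → gevambetuvukh.
Attach aspect imperfective -ag → gevambetuvukhag.
Apply vowel harmony: gevambetuvukhag → gevambetivikheg.
Vowel deletion: no change.

gevambetivikheg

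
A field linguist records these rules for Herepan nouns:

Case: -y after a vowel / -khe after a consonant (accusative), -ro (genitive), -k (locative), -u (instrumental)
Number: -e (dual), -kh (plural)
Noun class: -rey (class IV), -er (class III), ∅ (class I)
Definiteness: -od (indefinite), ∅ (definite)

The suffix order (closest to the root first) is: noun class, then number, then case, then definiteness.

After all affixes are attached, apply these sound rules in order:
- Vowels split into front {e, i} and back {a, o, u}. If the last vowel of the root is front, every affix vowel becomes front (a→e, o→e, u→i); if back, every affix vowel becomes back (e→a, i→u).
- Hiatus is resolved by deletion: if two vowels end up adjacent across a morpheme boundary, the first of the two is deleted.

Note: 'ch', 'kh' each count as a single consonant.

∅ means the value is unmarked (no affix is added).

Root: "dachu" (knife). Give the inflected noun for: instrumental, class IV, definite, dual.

Attach noun class class IV -rey → dachurey.
Attach number dual -e → dachureye.
Attach case instrumental -u → dachureyeu.
definiteness = definite: zero marking, form stays dachureyeu.
Apply vowel harmony: dachureyeu → dachurayau.
Apply vowel deletion: dachurayau → dachurayu.

dachurayu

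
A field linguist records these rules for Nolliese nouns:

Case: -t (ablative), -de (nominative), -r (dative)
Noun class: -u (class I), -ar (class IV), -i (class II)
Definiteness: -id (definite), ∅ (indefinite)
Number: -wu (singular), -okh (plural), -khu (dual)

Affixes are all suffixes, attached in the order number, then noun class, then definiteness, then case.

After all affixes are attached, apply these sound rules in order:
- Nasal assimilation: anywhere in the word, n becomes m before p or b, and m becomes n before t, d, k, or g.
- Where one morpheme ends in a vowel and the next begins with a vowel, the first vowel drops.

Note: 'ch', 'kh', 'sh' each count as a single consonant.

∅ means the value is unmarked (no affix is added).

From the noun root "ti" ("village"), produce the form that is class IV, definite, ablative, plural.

Attach number plural -okh → tiokh.
Attach noun class class IV -ar → tiokhar.
Attach definiteness definite -id → tiokharid.
Attach case ablative -t → tiokharidt.
Nasal assimilation: no change.
Apply vowel deletion: tiokharidt → tokharidt.

tokharidt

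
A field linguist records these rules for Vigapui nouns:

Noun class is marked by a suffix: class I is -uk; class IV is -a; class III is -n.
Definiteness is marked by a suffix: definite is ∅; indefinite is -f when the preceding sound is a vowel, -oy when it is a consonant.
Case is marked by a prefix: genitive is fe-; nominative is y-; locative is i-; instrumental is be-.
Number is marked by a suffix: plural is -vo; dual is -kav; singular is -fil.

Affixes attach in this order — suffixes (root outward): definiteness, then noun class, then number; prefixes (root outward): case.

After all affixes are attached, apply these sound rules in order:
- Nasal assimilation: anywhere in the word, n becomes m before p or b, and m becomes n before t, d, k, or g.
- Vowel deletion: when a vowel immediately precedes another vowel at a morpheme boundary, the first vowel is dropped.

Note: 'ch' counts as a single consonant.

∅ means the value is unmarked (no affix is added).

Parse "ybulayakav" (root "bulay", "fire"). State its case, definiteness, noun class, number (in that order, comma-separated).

nominative, definite, class IV, dual

Segment: y-bulay-a-kav.
case: y- → nominative.
definiteness: ∅ → definite.
noun class: -a → class IV.
number: -kav → dual.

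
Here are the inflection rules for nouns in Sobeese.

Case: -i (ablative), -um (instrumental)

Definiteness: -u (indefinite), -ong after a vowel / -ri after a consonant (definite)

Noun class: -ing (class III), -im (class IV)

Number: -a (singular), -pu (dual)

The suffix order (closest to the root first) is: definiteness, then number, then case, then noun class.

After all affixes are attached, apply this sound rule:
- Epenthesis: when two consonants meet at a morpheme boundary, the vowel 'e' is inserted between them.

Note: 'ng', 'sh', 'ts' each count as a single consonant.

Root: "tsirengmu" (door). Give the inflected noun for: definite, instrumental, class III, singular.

Attach definiteness definite -ong (after vowel 'u') → tsirengmuong.
Attach number singular -a → tsirengmuonga.
Attach case instrumental -um → tsirengmuongaum.
Attach noun class class III -ing → tsirengmuongauming.
Epenthesis: no change.

tsirengmuongauming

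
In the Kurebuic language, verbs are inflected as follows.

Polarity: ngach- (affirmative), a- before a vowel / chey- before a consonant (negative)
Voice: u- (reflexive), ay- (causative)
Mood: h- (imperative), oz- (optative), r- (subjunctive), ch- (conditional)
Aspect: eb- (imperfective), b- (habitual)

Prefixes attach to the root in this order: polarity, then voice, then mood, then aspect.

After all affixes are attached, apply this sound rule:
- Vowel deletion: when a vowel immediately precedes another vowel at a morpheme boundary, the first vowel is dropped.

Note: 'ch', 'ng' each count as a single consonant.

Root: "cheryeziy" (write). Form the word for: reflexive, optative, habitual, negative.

bozucheycheryeziy

Attach polarity negative chey- (before consonant 'ch') → cheycheryeziy.
Attach voice reflexive u- → ucheycheryeziy.
Attach mood optative oz- → ozucheycheryeziy.
Attach aspect habitual b- → bozucheycheryeziy.
Vowel deletion: no change.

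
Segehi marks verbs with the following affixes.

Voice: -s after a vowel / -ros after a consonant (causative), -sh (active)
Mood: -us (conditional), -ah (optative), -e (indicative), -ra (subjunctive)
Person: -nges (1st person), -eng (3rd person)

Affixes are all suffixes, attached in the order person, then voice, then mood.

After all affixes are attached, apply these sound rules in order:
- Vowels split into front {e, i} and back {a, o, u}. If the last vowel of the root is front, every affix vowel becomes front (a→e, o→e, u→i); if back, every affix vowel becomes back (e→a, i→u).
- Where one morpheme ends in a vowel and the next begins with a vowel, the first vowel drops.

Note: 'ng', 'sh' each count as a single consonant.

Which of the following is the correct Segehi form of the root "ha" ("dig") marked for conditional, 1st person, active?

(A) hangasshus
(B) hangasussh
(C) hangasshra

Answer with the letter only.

Attach person 1st person -nges → hanges.
Attach voice active -sh → hangessh.
Attach mood conditional -us → hangesshus.
Apply vowel harmony: hangesshus → hangasshus.
Vowel deletion: no change.
So the correct form is hangasshus, option (A).
(C) hangasshra is wrong: it uses subjunctive instead of conditional for mood.
(B) hangasussh is wrong: it has the affixes in the wrong order.

A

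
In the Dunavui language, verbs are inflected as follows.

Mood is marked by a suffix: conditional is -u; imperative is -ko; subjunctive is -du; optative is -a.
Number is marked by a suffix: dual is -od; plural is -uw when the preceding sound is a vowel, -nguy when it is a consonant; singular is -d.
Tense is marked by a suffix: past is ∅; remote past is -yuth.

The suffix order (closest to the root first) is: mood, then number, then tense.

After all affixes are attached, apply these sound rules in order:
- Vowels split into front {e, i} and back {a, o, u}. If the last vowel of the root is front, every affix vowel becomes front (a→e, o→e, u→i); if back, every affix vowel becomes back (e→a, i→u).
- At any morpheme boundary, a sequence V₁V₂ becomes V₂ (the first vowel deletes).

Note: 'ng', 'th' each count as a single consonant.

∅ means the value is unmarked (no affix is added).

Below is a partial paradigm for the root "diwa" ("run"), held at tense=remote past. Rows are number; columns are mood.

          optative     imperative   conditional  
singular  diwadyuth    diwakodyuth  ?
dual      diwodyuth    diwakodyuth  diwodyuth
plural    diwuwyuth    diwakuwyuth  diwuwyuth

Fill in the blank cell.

Attach mood conditional -u → diwau.
Attach number singular -d → diwaud.
Attach tense remote past -yuth → diwaudyuth.
Vowel harmony: no change.
Apply vowel deletion: diwaudyuth → diwudyuth.

diwudyuth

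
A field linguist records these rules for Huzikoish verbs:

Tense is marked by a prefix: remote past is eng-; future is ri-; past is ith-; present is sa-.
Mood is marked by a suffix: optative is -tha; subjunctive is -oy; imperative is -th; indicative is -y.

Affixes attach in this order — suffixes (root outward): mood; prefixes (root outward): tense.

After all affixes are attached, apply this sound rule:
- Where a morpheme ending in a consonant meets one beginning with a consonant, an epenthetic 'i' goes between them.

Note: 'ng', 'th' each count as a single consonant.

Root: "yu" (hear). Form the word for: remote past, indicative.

Attach tense remote past eng- → engyu.
Attach mood indicative -y → engyuy.
Apply epenthesis: engyuy → engiyuy.

engiyuy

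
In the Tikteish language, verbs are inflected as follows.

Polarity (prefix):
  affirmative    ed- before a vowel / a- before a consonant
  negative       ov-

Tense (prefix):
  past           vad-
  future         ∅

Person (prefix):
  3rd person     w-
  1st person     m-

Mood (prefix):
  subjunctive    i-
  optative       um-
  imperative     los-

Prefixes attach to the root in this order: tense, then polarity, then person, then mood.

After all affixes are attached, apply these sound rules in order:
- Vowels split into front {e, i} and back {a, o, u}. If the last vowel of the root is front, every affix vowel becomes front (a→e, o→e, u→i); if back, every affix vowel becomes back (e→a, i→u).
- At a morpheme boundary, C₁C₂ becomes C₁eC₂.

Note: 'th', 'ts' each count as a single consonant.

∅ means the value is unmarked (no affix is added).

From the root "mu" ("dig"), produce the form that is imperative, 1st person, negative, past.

Attach tense past vad- → vadmu.
Attach polarity negative ov- → ovvadmu.
Attach person 1st person m- → movvadmu.
Attach mood imperative los- → losmovvadmu.
Vowel harmony: no change.
Apply epenthesis: losmovvadmu → losemovevademu.

losemovevademu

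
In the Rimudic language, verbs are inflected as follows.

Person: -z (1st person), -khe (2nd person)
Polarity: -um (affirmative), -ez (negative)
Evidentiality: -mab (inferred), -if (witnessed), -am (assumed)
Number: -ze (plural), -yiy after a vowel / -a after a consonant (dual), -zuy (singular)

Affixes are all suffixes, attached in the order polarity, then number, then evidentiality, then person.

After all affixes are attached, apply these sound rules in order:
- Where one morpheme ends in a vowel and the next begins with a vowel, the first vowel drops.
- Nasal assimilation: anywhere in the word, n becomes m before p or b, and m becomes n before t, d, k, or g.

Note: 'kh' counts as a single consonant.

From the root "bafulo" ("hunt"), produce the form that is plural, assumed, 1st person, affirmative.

Attach polarity affirmative -um → bafuloum.
Attach number plural -ze → bafuloumze.
Attach evidentiality assumed -am → bafuloumzeam.
Attach person 1st person -z → bafuloumzeamz.
Apply vowel deletion: bafuloumzeamz → bafulumzamz.
Nasal assimilation: no change.

bafulumzamz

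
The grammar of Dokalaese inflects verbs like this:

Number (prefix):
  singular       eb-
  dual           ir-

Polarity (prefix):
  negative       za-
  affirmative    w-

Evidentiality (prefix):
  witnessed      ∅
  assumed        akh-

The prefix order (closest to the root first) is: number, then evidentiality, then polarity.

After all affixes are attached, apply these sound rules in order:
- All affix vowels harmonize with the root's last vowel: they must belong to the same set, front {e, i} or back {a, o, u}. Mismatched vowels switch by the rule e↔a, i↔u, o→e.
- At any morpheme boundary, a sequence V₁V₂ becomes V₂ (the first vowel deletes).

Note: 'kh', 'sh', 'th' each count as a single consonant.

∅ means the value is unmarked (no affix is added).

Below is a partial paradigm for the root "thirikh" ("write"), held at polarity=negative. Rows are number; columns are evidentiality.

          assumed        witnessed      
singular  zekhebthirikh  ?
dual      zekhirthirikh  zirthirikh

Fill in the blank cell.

Attach number singular eb- → ebthirikh.
evidentiality = witnessed: zero marking, form stays ebthirikh.
Attach polarity negative za- → zaebthirikh.
Apply vowel harmony: zaebthirikh → zeebthirikh.
Apply vowel deletion: zeebthirikh → zebthirikh.

zebthirikh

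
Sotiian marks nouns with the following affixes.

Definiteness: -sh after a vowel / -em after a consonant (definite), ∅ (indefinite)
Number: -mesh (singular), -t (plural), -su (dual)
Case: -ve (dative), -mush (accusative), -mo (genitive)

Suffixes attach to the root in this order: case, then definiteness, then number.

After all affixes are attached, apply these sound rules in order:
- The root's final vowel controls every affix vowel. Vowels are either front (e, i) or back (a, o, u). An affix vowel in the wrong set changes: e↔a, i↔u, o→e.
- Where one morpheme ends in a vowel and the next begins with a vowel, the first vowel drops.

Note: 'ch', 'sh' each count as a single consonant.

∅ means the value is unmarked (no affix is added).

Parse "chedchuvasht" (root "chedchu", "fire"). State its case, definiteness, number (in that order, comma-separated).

dative, definite, plural

Segment: chedchu-ve-sh-t.
case: -ve → dative.
definiteness: -sh/em → definite.
number: -t → plural.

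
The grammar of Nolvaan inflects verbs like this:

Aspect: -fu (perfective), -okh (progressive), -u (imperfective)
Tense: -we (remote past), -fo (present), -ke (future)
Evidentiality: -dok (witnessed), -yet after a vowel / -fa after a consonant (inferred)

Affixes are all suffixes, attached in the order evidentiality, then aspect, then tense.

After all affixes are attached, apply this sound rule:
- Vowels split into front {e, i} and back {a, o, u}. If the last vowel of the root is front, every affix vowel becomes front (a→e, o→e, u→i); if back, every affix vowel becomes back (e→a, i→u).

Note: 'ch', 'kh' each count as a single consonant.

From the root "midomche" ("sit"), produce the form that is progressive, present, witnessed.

Attach evidentiality witnessed -dok → midomchedok.
Attach aspect progressive -okh → midomchedokokh.
Attach tense present -fo → midomchedokokhfo.
Apply vowel harmony: midomchedokokhfo → midomchedekekhfe.

midomchedekekhfe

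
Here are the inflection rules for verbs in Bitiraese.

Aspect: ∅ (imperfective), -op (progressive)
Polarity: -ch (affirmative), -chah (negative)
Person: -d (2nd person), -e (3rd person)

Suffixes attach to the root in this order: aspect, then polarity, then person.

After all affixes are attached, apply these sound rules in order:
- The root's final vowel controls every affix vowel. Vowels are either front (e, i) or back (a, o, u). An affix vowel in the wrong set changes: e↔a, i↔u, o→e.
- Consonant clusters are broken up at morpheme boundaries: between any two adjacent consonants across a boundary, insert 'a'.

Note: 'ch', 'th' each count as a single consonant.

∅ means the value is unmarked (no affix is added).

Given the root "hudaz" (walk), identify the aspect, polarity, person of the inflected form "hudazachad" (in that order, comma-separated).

Segment: hudaz-ch-d.
aspect: ∅ → imperfective.
polarity: -ch → affirmative.
person: -d → 2nd person.

imperfective, affirmative, 2nd person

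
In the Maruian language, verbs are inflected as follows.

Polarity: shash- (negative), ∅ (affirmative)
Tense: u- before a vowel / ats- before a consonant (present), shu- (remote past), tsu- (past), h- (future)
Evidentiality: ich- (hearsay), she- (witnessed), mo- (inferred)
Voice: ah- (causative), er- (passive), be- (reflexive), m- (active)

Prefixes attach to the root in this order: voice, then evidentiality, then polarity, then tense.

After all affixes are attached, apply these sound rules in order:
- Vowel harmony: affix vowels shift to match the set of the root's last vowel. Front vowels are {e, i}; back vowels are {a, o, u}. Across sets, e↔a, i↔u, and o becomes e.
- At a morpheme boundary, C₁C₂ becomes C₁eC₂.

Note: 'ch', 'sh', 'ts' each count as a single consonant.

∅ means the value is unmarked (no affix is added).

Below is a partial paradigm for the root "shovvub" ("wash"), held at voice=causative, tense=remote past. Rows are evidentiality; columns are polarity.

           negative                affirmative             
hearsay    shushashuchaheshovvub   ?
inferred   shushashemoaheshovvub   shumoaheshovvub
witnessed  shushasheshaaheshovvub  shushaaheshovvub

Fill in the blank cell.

shuuchaheshovvub

Attach voice causative ah- → ahshovvub.
Attach evidentiality hearsay ich- → ichahshovvub.
polarity = affirmative: zero marking, form stays ichahshovvub.
Attach tense remote past shu- → shuichahshovvub.
Apply vowel harmony: shuichahshovvub → shuuchahshovvub.
Apply epenthesis: shuuchahshovvub → shuuchaheshovvub.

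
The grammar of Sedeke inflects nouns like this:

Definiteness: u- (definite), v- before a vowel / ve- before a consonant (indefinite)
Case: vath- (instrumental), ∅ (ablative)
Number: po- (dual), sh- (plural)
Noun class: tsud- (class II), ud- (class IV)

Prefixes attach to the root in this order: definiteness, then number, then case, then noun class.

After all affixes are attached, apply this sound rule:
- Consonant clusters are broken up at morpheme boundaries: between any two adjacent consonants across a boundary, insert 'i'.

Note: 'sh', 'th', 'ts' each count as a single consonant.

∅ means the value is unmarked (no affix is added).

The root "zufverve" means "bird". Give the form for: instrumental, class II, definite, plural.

Attach definiteness definite u- → uzufverve.
Attach number plural sh- → shuzufverve.
Attach case instrumental vath- → vathshuzufverve.
Attach noun class class II tsud- → tsudvathshuzufverve.
Apply epenthesis: tsudvathshuzufverve → tsudivathishuzufverve.

tsudivathishuzufverve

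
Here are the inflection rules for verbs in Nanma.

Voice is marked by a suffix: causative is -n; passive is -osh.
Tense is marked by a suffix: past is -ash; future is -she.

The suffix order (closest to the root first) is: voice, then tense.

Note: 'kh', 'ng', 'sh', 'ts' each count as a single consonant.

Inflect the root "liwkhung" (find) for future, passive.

liwkhungoshshe

Attach voice passive -osh → liwkhungosh.
Attach tense future -she → liwkhungoshshe.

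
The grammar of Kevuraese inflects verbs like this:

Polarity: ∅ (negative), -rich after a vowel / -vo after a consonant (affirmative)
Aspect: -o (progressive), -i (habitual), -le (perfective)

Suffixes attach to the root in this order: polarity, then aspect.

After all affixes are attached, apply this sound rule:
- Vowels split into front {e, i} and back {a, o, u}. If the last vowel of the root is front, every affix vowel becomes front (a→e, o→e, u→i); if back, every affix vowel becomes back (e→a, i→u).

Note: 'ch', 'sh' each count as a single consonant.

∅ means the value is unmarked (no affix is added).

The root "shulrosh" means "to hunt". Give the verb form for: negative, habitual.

shulroshu

polarity = negative: zero marking, form stays shulrosh.
Attach aspect habitual -i → shulroshi.
Apply vowel harmony: shulroshi → shulroshu.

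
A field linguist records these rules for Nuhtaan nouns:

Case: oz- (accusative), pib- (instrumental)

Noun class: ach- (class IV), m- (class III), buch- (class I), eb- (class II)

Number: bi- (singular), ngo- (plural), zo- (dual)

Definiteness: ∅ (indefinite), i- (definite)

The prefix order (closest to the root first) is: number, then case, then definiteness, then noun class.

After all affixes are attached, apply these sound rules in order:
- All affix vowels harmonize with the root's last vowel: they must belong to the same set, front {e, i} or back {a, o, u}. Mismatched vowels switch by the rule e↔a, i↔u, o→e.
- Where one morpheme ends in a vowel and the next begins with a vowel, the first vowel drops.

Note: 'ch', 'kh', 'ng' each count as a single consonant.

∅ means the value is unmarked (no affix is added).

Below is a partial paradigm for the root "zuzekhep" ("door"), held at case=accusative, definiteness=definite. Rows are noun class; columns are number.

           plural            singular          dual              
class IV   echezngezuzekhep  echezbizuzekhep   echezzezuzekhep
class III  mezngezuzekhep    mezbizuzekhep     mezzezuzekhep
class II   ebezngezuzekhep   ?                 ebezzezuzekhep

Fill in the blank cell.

Attach number singular bi- → bizuzekhep.
Attach case accusative oz- → ozbizuzekhep.
Attach definiteness definite i- → iozbizuzekhep.
Attach noun class class II eb- → ebiozbizuzekhep.
Apply vowel harmony: ebiozbizuzekhep → ebiezbizuzekhep.
Apply vowel deletion: ebiezbizuzekhep → ebezbizuzekhep.

ebezbizuzekhep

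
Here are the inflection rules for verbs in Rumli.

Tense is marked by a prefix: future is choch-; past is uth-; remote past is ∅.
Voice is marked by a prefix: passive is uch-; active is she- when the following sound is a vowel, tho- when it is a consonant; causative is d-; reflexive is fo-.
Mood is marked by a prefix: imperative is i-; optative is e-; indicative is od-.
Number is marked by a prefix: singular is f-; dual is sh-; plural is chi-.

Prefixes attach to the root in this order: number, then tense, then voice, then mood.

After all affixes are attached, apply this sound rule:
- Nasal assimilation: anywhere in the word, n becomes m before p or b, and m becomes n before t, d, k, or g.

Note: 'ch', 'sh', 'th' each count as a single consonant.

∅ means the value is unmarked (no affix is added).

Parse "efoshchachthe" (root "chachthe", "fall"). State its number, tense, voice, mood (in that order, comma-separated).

Segment: e-fo-sh-chachthe.
number: sh- → dual.
tense: ∅ → remote past.
voice: fo- → reflexive.
mood: e- → optative.

dual, remote past, reflexive, optative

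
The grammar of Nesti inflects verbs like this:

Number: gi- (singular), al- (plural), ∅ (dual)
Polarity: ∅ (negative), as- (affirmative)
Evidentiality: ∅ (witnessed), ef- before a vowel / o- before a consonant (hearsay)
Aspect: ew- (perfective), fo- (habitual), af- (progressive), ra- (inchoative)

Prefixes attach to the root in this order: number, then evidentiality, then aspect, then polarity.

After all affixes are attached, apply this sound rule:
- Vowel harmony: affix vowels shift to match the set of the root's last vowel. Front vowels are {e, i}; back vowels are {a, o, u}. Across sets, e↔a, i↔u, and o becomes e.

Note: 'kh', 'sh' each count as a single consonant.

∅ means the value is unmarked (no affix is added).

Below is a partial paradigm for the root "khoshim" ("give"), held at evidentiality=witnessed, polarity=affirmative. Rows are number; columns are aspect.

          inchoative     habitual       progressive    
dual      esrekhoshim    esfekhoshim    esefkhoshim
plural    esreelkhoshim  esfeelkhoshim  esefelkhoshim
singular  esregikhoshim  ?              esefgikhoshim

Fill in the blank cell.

esfegikhoshim

Attach number singular gi- → gikhoshim.
evidentiality = witnessed: zero marking, form stays gikhoshim.
Attach aspect habitual fo- → fogikhoshim.
Attach polarity affirmative as- → asfogikhoshim.
Apply vowel harmony: asfogikhoshim → esfegikhoshim.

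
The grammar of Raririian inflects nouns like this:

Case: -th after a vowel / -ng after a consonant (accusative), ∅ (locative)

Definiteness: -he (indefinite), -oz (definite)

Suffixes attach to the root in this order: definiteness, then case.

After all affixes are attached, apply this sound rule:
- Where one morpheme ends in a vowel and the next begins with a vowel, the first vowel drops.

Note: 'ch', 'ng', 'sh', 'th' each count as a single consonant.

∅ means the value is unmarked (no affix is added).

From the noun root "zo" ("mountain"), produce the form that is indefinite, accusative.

Attach definiteness indefinite -he → zohe.
Attach case accusative -th (after vowel 'e') → zoheth.
Vowel deletion: no change.

zoheth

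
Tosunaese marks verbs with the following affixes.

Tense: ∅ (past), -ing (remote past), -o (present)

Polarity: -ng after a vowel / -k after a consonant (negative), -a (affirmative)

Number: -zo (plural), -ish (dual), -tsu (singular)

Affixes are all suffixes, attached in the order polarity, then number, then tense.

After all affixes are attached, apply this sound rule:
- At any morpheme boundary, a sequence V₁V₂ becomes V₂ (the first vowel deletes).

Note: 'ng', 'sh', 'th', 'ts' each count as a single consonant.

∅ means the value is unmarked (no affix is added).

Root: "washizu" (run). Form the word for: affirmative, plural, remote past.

Attach polarity affirmative -a → washizua.
Attach number plural -zo → washizuazo.
Attach tense remote past -ing → washizuazoing.
Apply vowel deletion: washizuazoing → washizazing.

washizazing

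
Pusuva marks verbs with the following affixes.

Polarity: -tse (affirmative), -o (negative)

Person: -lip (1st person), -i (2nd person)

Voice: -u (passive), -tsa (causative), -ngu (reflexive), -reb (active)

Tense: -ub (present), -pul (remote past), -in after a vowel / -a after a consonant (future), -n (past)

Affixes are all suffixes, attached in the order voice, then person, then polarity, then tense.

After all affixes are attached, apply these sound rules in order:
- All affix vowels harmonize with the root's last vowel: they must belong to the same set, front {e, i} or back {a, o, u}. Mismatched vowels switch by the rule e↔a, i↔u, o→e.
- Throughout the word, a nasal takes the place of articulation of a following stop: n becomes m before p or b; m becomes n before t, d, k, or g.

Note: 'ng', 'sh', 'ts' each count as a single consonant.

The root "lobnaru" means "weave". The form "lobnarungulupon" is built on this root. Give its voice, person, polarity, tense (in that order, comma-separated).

reflexive, 1st person, negative, past

Segment: lobnaru-ngu-lip-o-n.
voice: -ngu → reflexive.
person: -lip → 1st person.
polarity: -o → negative.
tense: -n → past.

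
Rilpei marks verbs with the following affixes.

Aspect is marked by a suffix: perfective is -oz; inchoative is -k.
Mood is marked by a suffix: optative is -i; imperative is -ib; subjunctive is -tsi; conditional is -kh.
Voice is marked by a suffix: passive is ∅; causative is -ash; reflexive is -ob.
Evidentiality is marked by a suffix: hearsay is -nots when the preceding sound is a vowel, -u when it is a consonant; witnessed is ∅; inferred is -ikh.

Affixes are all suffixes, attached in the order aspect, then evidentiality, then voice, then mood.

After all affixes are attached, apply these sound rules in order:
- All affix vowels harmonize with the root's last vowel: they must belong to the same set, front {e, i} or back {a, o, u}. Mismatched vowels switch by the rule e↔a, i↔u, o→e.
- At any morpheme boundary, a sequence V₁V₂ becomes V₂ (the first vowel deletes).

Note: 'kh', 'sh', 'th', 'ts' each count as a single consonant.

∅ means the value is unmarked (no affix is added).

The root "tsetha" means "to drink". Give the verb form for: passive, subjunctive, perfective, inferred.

tsethozukhtsu

Attach aspect perfective -oz → tsethaoz.
Attach evidentiality inferred -ikh → tsethaozikh.
voice = passive: zero marking, form stays tsethaozikh.
Attach mood subjunctive -tsi → tsethaozikhtsi.
Apply vowel harmony: tsethaozikhtsi → tsethaozukhtsu.
Apply vowel deletion: tsethaozukhtsu → tsethozukhtsu.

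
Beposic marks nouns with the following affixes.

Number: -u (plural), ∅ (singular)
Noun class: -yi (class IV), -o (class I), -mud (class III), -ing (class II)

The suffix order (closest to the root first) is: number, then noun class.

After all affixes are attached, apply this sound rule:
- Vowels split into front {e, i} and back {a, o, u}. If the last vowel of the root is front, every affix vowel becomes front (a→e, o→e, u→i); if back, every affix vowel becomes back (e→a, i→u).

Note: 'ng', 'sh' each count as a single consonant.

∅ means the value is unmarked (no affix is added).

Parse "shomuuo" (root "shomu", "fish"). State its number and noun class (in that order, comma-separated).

Segment: shomu-u-o.
number: -u → plural.
noun class: -o → class I.

plural, class I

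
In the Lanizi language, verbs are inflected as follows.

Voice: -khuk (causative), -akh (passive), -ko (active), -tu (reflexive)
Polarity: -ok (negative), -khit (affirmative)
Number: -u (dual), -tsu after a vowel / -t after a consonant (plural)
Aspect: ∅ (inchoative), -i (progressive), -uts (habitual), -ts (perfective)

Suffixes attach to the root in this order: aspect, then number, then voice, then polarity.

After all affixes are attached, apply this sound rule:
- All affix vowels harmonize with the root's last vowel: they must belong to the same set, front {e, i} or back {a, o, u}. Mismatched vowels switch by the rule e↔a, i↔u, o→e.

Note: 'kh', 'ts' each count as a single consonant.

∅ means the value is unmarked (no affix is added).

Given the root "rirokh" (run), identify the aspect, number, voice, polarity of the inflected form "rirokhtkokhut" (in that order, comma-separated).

Segment: rirokh-t-ko-khit.
aspect: ∅ → inchoative.
number: -tsu/t → plural.
voice: -ko → active.
polarity: -khit → affirmative.

inchoative, plural, active, affirmative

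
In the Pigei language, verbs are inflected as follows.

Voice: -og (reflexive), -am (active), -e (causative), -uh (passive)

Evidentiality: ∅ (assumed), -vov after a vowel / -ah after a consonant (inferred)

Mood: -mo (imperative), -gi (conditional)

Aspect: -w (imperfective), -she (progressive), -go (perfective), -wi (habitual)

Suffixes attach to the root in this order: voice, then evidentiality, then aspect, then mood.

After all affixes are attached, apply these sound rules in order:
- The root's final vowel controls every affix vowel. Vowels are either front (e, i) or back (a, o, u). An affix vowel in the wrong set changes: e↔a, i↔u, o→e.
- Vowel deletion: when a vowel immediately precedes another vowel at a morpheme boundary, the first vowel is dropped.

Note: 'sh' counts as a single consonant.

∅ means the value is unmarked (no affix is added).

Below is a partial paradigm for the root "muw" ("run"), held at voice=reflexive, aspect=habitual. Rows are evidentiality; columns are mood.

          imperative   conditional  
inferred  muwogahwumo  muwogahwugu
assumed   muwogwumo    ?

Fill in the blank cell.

muwogwugu

Attach voice reflexive -og → muwog.
evidentiality = assumed: zero marking, form stays muwog.
Attach aspect habitual -wi → muwogwi.
Attach mood conditional -gi → muwogwigi.
Apply vowel harmony: muwogwigi → muwogwugu.
Vowel deletion: no change.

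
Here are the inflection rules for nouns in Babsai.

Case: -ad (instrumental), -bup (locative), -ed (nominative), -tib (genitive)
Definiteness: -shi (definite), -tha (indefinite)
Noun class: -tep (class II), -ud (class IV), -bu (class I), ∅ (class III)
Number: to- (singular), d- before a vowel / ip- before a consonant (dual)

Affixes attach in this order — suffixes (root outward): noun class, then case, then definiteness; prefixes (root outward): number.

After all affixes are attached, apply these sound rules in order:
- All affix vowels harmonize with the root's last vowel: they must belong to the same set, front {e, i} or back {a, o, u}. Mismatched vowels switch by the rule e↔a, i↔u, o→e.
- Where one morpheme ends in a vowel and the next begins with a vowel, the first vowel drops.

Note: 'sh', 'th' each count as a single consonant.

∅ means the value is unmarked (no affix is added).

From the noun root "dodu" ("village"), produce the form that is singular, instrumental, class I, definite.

tododubadshu

Attach number singular to- → tododu.
Attach noun class class I -bu → tododubu.
Attach case instrumental -ad → tododubuad.
Attach definiteness definite -shi → tododubuadshi.
Apply vowel harmony: tododubuadshi → tododubuadshu.
Apply vowel deletion: tododubuadshu → tododubadshu.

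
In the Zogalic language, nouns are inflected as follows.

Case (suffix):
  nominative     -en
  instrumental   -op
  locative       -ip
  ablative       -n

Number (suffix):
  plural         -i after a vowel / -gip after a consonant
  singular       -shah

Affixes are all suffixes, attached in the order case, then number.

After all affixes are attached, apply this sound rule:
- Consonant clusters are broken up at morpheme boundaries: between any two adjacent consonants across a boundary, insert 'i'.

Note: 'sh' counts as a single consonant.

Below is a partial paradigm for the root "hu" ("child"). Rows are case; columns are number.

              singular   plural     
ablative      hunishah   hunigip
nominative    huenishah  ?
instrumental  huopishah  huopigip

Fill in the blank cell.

Attach case nominative -en → huen.
Attach number plural -gip (after consonant 'n') → huengip.
Apply epenthesis: huengip → huenigip.

huenigip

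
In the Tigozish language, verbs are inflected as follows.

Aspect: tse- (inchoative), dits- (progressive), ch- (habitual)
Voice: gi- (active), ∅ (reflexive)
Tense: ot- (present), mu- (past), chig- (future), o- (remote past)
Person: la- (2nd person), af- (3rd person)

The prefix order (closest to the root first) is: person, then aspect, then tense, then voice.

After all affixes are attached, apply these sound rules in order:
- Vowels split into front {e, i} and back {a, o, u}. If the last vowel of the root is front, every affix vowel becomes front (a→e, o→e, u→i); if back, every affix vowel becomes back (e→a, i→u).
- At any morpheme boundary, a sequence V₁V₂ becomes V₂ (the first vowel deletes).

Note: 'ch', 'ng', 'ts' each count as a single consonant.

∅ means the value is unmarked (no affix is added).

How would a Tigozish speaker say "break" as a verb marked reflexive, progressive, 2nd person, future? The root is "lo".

Attach person 2nd person la- → lalo.
Attach aspect progressive dits- → ditslalo.
Attach tense future chig- → chigditslalo.
voice = reflexive: zero marking, form stays chigditslalo.
Apply vowel harmony: chigditslalo → chugdutslalo.
Vowel deletion: no change.

chugdutslalo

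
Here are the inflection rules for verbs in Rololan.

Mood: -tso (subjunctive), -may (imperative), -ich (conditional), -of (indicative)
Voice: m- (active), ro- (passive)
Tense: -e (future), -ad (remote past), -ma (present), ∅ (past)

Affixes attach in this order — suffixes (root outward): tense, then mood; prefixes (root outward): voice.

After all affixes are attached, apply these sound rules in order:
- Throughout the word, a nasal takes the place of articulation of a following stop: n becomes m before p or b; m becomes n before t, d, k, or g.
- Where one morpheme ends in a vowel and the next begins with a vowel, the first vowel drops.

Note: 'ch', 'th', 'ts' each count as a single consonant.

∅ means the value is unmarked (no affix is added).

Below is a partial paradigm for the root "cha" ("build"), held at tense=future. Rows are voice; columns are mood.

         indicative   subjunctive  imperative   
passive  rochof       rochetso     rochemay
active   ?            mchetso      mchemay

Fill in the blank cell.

Attach tense future -e → chae.
Attach mood indicative -of → chaeof.
Attach voice active m- → mchaeof.
Nasal assimilation: no change.
Apply vowel deletion: mchaeof → mchof.

mchof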